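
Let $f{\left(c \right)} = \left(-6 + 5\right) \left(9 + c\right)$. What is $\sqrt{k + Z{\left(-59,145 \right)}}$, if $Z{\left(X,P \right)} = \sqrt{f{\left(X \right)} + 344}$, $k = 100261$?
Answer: $\sqrt{100261 + \sqrt{394}} \approx 316.67$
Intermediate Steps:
$f{\left(c \right)} = -9 - c$ ($f{\left(c \right)} = - (9 + c) = -9 - c$)
$Z{\left(X,P \right)} = \sqrt{335 - X}$ ($Z{\left(X,P \right)} = \sqrt{\left(-9 - X\right) + 344} = \sqrt{335 - X}$)
$\sqrt{k + Z{\left(-59,145 \right)}} = \sqrt{100261 + \sqrt{335 - -59}} = \sqrt{100261 + \sqrt{335 + 59}} = \sqrt{100261 + \sqrt{394}}$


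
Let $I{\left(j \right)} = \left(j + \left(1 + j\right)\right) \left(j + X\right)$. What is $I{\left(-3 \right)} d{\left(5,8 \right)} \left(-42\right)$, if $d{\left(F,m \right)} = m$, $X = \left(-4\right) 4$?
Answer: $-31920$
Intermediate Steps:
$X = -16$
$I{\left(j \right)} = \left(1 + 2 j\right) \left(-16 + j\right)$ ($I{\left(j \right)} = \left(j + \left(1 + j\right)\right) \left(j - 16\right) = \left(1 + 2 j\right) \left(-16 + j\right)$)
$I{\left(-3 \right)} d{\left(5,8 \right)} \left(-42\right) = \left(-16 - -93 + 2 \left(-3\right)^{2}\right) 8 \left(-42\right) = \left(-16 + 93 + 2 \cdot 9\right) 8 \left(-42\right) = \left(-16 + 93 + 18\right) 8 \left(-42\right) = 95 \cdot 8 \left(-42\right) = 760 \left(-42\right) = -31920$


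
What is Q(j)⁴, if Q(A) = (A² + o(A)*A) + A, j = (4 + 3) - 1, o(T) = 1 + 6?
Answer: 49787136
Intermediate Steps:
o(T) = 7
j = 6 (j = 7 - 1 = 6)
Q(A) = A² + 8*A (Q(A) = (A² + 7*A) + A = A² + 8*A)
Q(j)⁴ = (6*(8 + 6))⁴ = (6*14)⁴ = 84⁴ = 49787136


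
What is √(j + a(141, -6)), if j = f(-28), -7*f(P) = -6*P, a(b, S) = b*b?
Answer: √19857 ≈ 140.91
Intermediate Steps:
a(b, S) = b²
f(P) = 6*P/7 (f(P) = -(-6)*P/7 = 6*P/7)
j = -24 (j = (6/7)*(-28) = -24)
√(j + a(141, -6)) = √(-24 + 141²) = √(-24 + 19881) = √19857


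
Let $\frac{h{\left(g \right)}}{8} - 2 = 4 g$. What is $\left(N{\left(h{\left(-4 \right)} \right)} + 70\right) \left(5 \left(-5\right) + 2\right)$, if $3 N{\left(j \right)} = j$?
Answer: $- \frac{2254}{3} \approx -751.33$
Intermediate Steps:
$h{\left(g \right)} = 16 + 32 g$ ($h{\left(g \right)} = 16 + 8 \cdot 4 g = 16 + 32 g$)
$N{\left(j \right)} = \frac{j}{3}$
$\left(N{\left(h{\left(-4 \right)} \right)} + 70\right) \left(5 \left(-5\right) + 2\right) = \left(\frac{16 + 32 \left(-4\right)}{3} + 70\right) \left(5 \left(-5\right) + 2\right) = \left(\frac{16 - 128}{3} + 70\right) \left(-25 + 2\right) = \left(\frac{1}{3} \left(-112\right) + 70\right) \left(-23\right) = \left(- \frac{112}{3} + 70\right) \left(-23\right) = \frac{98}{3} \left(-23\right) = - \frac{2254}{3}$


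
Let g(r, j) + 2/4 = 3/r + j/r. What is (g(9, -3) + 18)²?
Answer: 1225/4 ≈ 306.25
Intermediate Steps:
g(r, j) = -½ + 3/r + j/r (g(r, j) = -½ + (3/r + j/r) = -½ + 3/r + j/r)
(g(9, -3) + 18)² = ((3 - 3 - ½*9)/9 + 18)² = ((3 - 3 - 9/2)/9 + 18)² = ((⅑)*(-9/2) + 18)² = (-½ + 18)² = (35/2)² = 1225/4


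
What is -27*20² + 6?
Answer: -10794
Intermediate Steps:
-27*20² + 6 = -27*400 + 6 = -10800 + 6 = -10794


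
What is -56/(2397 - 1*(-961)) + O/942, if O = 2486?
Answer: 2073809/790809 ≈ 2.6224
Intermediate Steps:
-56/(2397 - 1*(-961)) + O/942 = -56/(2397 - 1*(-961)) + 2486/942 = -56/(2397 + 961) + 2486*(1/942) = -56/3358 + 1243/471 = -56*1/3358 + 1243/471 = -28/1679 + 1243/471 = 2073809/790809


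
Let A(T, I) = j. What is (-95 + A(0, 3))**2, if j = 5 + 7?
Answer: 6889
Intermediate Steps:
j = 12
A(T, I) = 12
(-95 + A(0, 3))**2 = (-95 + 12)**2 = (-83)**2 = 6889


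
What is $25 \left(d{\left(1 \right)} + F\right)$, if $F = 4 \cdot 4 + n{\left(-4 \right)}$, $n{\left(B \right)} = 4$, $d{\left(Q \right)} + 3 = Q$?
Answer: $450$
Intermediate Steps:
$d{\left(Q \right)} = -3 + Q$
$F = 20$ ($F = 4 \cdot 4 + 4 = 16 + 4 = 20$)
$25 \left(d{\left(1 \right)} + F\right) = 25 \left(\left(-3 + 1\right) + 20\right) = 25 \left(-2 + 20\right) = 25 \cdot 18 = 450$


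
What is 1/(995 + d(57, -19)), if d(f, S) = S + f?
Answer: 1/1033 ≈ 0.00096805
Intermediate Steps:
1/(995 + d(57, -19)) = 1/(995 + (-19 + 57)) = 1/(995 + 38) = 1/1033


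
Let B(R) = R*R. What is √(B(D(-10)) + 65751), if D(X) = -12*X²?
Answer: √1505751 ≈ 1227.1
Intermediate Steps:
B(R) = R²
√(B(D(-10)) + 65751) = √((-12*(-10)²)² + 65751) = √((-12*100)² + 65751) = √((-1200)² + 65751) = √(1440000 + 65751) = √1505751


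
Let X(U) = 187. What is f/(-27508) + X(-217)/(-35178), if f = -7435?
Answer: 68963/260268 ≈ 0.26497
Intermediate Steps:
f/(-27508) + X(-217)/(-35178) = -7435/(-27508) + 187/(-35178) = -7435*(-1/27508) + 187*(-1/35178) = 7435/27508 - 17/3198 = 68963/260268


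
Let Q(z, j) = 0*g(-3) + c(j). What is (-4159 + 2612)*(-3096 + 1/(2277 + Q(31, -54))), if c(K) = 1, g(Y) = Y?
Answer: 641794517/134 ≈ 4.7895e+6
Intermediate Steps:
Q(z, j) = 1 (Q(z, j) = 0*(-3) + 1 = 0 + 1 = 1)
(-4159 + 2612)*(-3096 + 1/(2277 + Q(31, -54))) = (-4159 + 2612)*(-3096 + 1/(2277 + 1)) = -1547*(-3096 + 1/2278) = -1547*(-7052687/2278) = 641794517/134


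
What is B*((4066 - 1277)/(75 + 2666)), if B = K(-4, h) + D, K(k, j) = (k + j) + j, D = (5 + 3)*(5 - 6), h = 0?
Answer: -33468/2741 ≈ -12.210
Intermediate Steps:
D = -8 (D = 8*(-1) = -8)
K(k, j) = k + 2*j (K(k, j) = (j + k) + j = k + 2*j)
B = -12 (B = (-4 + 2*0) - 8 = (-4 + 0) - 8 = -4 - 8 = -12)
B*((4066 - 1277)/(75 + 2666)) = -12*(4066 - 1277)/(75 + 2666) = -33468/2741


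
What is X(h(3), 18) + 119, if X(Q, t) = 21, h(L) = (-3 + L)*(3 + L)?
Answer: 140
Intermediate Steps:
X(h(3), 18) + 119 = 21 + 119 = 140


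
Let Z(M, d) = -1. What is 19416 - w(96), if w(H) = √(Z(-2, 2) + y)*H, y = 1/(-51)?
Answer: 19416 - 64*I*√663/17 ≈ 19416.0 - 96.937*I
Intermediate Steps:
y = -1/51 ≈ -0.019608
w(H) = 2*I*H*√663/51 (w(H) = √(-1 - 1/51)*H = √(-52/51)*H = (2*I*√663/51)*H = 2*I*H*√663/51)
19416 - w(96) = 19416 - 2*I*96*√663/51 = 19416 - 64*I*√663/17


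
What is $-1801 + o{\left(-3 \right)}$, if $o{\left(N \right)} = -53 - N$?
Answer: $-1851$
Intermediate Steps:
$-1801 + o{\left(-3 \right)} = -1801 - 50 = -1851$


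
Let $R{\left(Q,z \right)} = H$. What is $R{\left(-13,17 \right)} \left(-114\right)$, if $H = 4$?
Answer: $-456$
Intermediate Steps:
$R{\left(Q,z \right)} = 4$
$R{\left(-13,17 \right)} \left(-114\right) = 4 \left(-114\right) = -456$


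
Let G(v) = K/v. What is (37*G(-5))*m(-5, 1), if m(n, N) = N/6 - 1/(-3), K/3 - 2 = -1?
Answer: -111/10 ≈ -11.100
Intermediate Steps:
K = 3 (K = 6 + 3*(-1) = 6 - 3 = 3)
G(v) = 3/v
m(n, N) = 1/3 + N/6 (m(n, N) = N*(1/6) - 1*(-1/3) = N/6 + 1/3 = 1/3 + N/6)
(37*G(-5))*m(-5, 1) = (37*(3/(-5)))*(1/3 + (1/6)*1) = (37*(3*(-1/5)))*(1/3 + 1/6) = (37*(-3/5))*(1/2) = -111/5*1/2 = -111/10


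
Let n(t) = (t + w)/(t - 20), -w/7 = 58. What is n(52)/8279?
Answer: -177/132464 ≈ -0.0013362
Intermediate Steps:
w = -406 (w = -7*58 = -406)
n(t) = (-406 + t)/(-20 + t) (n(t) = (t - 406)/(t - 20) = (-406 + t)/(-20 + t))
n(52)/8279 = ((-406 + 52)/(-20 + 52))/8279 = (-354/32)*(1/8279) = ((1/32)*(-354))*(1/8279) = -177/16*1/8279 = -177/132464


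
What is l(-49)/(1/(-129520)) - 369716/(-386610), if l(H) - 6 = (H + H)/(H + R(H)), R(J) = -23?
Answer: -552896849926/579915 ≈ -9.5341e+5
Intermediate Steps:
l(H) = 6 + 2*H/(-23 + H) (l(H) = 6 + (H + H)/(H - 23) = 6 + (2*H)/(-23 + H) = 6 + 2*H/(-23 + H))
l(-49)/(1/(-129520)) - 369716/(-386610) = (2*(-69 + 4*(-49))/(-23 - 49))/(1/(-129520)) - 369716/(-386610) = (2*(-69 - 196)/(-72))/(-1/129520) - 369716*(-1/386610) = (2*(-1/72)*(-265))*(-129520) + 184858/193305 = (265/36)*(-129520) + 184858/193305 = -8580700/9 + 184858/193305 = -552896849926/579915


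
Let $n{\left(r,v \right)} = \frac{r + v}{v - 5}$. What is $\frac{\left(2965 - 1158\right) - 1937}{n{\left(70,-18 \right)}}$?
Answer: $\frac{115}{2} \approx 57.5$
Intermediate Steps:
$n{\left(r,v \right)} = \frac{r + v}{-5 + v}$
$\frac{\left(2965 - 1158\right) - 1937}{n{\left(70,-18 \right)}} = \frac{\left(2965 - 1158\right) - 1937}{\frac{1}{-5 - 18} \left(70 - 18\right)} = \frac{1807 - 1937}{\frac{1}{-23} \cdot 52} = - \frac{130}{\left(- \frac{1}{23}\right) 52} = - \frac{130}{- \frac{52}{23}} = \left(-130\right) \left(- \frac{23}{52}\right) = \frac{115}{2}$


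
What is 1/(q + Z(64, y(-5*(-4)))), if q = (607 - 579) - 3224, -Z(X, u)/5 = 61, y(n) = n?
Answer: -1/3501 ≈ -0.00028563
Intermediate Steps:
Z(X, u) = -305 (Z(X, u) = -5*61 = -305)
q = -3196 (q = 28 - 3224 = -3196)
1/(q + Z(64, y(-5*(-4)))) = 1/(-3196 - 305) = 1/(-3501) = -1/3501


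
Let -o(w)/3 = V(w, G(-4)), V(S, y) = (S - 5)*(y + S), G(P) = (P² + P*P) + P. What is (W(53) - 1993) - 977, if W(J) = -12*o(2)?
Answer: -6210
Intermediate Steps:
G(P) = P + 2*P² (G(P) = (P² + P²) + P = 2*P² + P = P + 2*P²)
V(S, y) = (-5 + S)*(S + y)
o(w) = 420 - 69*w - 3*w² (o(w) = -3*(w² - 5*w - (-20)*(1 + 2*(-4)) + w*(-4*(1 + 2*(-4)))) = -3*(w² - 5*w - (-20)*(1 - 8) + w*(-4*(1 - 8))) = -3*(w² - 5*w - (-20)*(-7) + w*(-4*(-7))) = -3*(w² - 5*w - 5*28 + w*28) = -3*(w² - 5*w - 140 + 28*w) = -3*(-140 + w² + 23*w) = 420 - 69*w - 3*w²)
W(J) = -3240 (W(J) = -12*(420 - 69*2 - 3*2²) = -12*(420 - 138 - 3*4) = -12*(420 - 138 - 12) = -12*270 = -3240)
(W(53) - 1993) - 977 = (-3240 - 1993) - 977 = -5233 - 977 = -6210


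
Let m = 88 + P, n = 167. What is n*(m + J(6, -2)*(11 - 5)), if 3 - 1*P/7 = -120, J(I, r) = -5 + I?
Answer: 159485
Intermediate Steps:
P = 861 (P = 21 - 7*(-120) = 21 + 840 = 861)
m = 949 (m = 88 + 861 = 949)
n*(m + J(6, -2)*(11 - 5)) = 167*(949 + (-5 + 6)*(11 - 5)) = 167*(949 + 1*6) = 167*(949 + 6) = 167*955 = 159485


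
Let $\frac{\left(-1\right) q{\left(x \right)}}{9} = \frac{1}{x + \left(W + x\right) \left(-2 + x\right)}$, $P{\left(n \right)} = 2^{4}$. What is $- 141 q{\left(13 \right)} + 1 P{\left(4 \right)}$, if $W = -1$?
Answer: $\frac{3589}{145} \approx 24.752$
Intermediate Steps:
$P{\left(n \right)} = 16$
$q{\left(x \right)} = - \frac{9}{x + \left(-1 + x\right) \left(-2 + x\right)}$
$- 141 q{\left(13 \right)} + 1 P{\left(4 \right)} = - 141 \left(- \frac{9}{2 + 13^{2} - 26}\right) + 1 \cdot 16 = - 141 \left(- \frac{9}{2 + 169 - 26}\right) + 16 = - 141 \left(- \frac{9}{145}\right) + 16 = - 141 \left(\left(-9\right) \frac{1}{145}\right) + 16 = \left(-141\right) \left(- \frac{9}{145}\right) + 16 = \frac{1269}{145} + 16 = \frac{3589}{145}$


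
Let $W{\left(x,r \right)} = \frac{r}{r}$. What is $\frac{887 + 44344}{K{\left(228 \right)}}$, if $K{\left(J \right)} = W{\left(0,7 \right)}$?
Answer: $45231$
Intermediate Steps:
$W{\left(x,r \right)} = 1$
$K{\left(J \right)} = 1$
$\frac{887 + 44344}{K{\left(228 \right)}} = \frac{887 + 44344}{1} = 45231 \cdot 1 = 45231$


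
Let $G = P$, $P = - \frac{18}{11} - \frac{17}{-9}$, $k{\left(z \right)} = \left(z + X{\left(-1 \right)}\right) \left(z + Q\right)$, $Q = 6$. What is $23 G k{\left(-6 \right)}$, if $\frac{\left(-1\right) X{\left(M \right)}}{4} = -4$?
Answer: $0$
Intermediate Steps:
$X{\left(M \right)} = 16$ ($X{\left(M \right)} = \left(-4\right) \left(-4\right) = 16$)
$k{\left(z \right)} = \left(6 + z\right) \left(16 + z\right)$ ($k{\left(z \right)} = \left(z + 16\right) \left(z + 6\right) = \left(16 + z\right) \left(6 + z\right) = \left(6 + z\right) \left(16 + z\right)$)
$P = \frac{25}{99}$ ($P = \left(-18\right) \frac{1}{11} - - \frac{17}{9} = - \frac{18}{11} + \frac{17}{9} = \frac{25}{99} \approx 0.25253$)
$G = \frac{25}{99} \approx 0.25253$
$23 G k{\left(-6 \right)} = 23 \cdot \frac{25}{99} \left(96 + \left(-6\right)^{2} + 22 \left(-6\right)\right) = \frac{575 \left(96 + 36 - 132\right)}{99} = \frac{575}{99} \cdot 0 = 0$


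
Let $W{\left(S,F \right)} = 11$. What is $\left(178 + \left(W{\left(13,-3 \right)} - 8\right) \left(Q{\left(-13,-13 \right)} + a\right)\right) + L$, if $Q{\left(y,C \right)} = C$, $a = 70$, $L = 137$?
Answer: $486$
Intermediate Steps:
$\left(178 + \left(W{\left(13,-3 \right)} - 8\right) \left(Q{\left(-13,-13 \right)} + a\right)\right) + L = \left(178 + \left(11 - 8\right) \left(-13 + 70\right)\right) + 137 = \left(178 + 3 \cdot 57\right) + 137 = \left(178 + 171\right) + 137 = 349 + 137 = 486$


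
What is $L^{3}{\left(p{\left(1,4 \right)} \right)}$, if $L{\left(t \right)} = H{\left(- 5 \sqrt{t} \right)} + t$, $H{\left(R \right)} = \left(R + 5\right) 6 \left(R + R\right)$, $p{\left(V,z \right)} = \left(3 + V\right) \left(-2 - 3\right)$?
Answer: $-185659208000 - 64152720000 i \sqrt{5} \approx -1.8566 \cdot 10^{11} - 1.4345 \cdot 10^{11} i$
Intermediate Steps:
$p{\left(V,z \right)} = -15 - 5 V$ ($p{\left(V,z \right)} = \left(3 + V\right) \left(-5\right) = -15 - 5 V$)
$H{\left(R \right)} = 2 R \left(30 + 6 R\right)$ ($H{\left(R \right)} = \left(5 + R\right) 6 \cdot 2 R = \left(30 + 6 R\right) 2 R = 2 R \left(30 + 6 R\right)$)
$L{\left(t \right)} = t - 60 \sqrt{t} \left(5 - 5 \sqrt{t}\right)$ ($L{\left(t \right)} = 12 \left(- 5 \sqrt{t}\right) \left(5 - 5 \sqrt{t}\right) + t = - 60 \sqrt{t} \left(5 - 5 \sqrt{t}\right) + t = t - 60 \sqrt{t} \left(5 - 5 \sqrt{t}\right)$)
$L^{3}{\left(p{\left(1,4 \right)} \right)} = \left(- 300 \sqrt{-15 - 5} + 301 \left(-15 - 5\right)\right)^{3} = \left(- 300 \sqrt{-20} + 301 \left(-20\right)\right)^{3} = \left(- 300 \cdot 2 i \sqrt{5} - 6020\right)^{3} = \left(- 600 i \sqrt{5} - 6020\right)^{3} = \left(-6020 - 600 i \sqrt{5}\right)^{3}$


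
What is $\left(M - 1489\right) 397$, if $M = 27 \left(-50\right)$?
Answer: $-1127083$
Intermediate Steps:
$M = -1350$
$\left(M - 1489\right) 397 = \left(-1350 - 1489\right) 397 = \left(-2839\right) 397 = -1127083$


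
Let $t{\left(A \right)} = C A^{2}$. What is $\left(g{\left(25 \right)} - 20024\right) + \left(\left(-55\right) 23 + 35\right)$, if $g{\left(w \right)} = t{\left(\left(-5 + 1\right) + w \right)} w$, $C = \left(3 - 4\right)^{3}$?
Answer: $-32279$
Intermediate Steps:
$C = -1$ ($C = \left(3 - 4\right)^{3} = \left(-1\right)^{3} = -1$)
$t{\left(A \right)} = - A^{2}$
$g{\left(w \right)} = - w \left(-4 + w\right)^{2}$ ($g{\left(w \right)} = - \left(\left(-5 + 1\right) + w\right)^{2} w = - \left(-4 + w\right)^{2} w = - w \left(-4 + w\right)^{2}$)
$\left(g{\left(25 \right)} - 20024\right) + \left(\left(-55\right) 23 + 35\right) = \left(\left(-1\right) 25 \left(-4 + 25\right)^{2} - 20024\right) + \left(\left(-55\right) 23 + 35\right) = \left(\left(-1\right) 25 \cdot 21^{2} - 20024\right) + \left(-1265 + 35\right) = \left(\left(-1\right) 25 \cdot 441 - 20024\right) - 1230 = \left(-11025 - 20024\right) - 1230 = -31049 - 1230 = -32279$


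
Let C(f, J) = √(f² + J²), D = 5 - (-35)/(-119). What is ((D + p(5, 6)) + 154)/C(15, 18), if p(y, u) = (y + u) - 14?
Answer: 2647*√61/3111 ≈ 6.6454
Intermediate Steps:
p(y, u) = -14 + u + y (p(y, u) = (u + y) - 14 = -14 + u + y)
D = 80/17 (D = 5 - (-35)*(-1)/119 = 5 - 1*5/17 = 5 - 5/17 = 80/17 ≈ 4.7059)
C(f, J) = √(J² + f²)
((D + p(5, 6)) + 154)/C(15, 18) = ((80/17 + (-14 + 6 + 5)) + 154)/(√(18² + 15²)) = ((80/17 - 3) + 154)/(√(324 + 225)) = (29/17 + 154)/(√549) = 2647/(17*((3*√61))) = 2647*(√61/183)/17 = 2647*√61/3111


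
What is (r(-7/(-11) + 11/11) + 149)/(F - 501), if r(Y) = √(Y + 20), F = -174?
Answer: -149/675 - √2618/7425 ≈ -0.22763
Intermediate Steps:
r(Y) = √(20 + Y)
(r(-7/(-11) + 11/11) + 149)/(F - 501) = (√(20 + (-7/(-11) + 11/11)) + 149)/(-174 - 501) = (√(20 + (-7*(-1/11) + 11*(1/11))) + 149)/(-675) = (√(20 + (7/11 + 1)) + 149)*(-1/675) = (√(20 + 18/11) + 149)*(-1/675) = (√(238/11) + 149)*(-1/675) = (√2618/11 + 149)*(-1/675) = (149 + √2618/11)*(-1/675) = -149/675 - √2618/7425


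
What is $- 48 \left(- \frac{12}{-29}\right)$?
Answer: $- \frac{576}{29} \approx -19.862$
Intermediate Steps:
$- 48 \left(- \frac{12}{-29}\right) = - 48 \left(\left(-12\right) \left(- \frac{1}{29}\right)\right) = \left(-48\right) \frac{12}{29} = - \frac{576}{29}$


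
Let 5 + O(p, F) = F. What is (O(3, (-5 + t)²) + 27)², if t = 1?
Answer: 1444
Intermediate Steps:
O(p, F) = -5 + F
(O(3, (-5 + t)²) + 27)² = ((-5 + (-5 + 1)²) + 27)² = ((-5 + (-4)²) + 27)² = ((-5 + 16) + 27)² = (11 + 27)² = 38² = 1444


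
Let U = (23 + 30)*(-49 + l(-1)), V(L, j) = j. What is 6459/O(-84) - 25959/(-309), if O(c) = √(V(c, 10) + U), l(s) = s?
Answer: 8653/103 - 2153*I*√165/220 ≈ 84.01 - 125.71*I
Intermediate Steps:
U = -2650 (U = (23 + 30)*(-49 - 1) = 53*(-50) = -2650)
O(c) = 4*I*√165 (O(c) = √(10 - 2650) = √(-2640) = 4*I*√165)
6459/O(-84) - 25959/(-309) = 6459/((4*I*√165)) - 25959/(-309) = 6459*(-I*√165/660) - 25959*(-1/309) = -2153*I*√165/220 + 8653/103 = 8653/103 - 2153*I*√165/220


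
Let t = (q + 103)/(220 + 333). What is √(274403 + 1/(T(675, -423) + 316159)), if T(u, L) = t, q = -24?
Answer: √1343991203163925186/2213114 ≈ 523.83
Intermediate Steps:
t = ⅐ (t = (-24 + 103)/(220 + 333) = 79/553 = 79*(1/553) = ⅐ ≈ 0.14286)
T(u, L) = ⅐
√(274403 + 1/(T(675, -423) + 316159)) = √(274403 + 1/(⅐ + 316159)) = √(274403 + 1/(2213114/7)) = √(274403 + 7/2213114) = √(607285120949/2213114) = √1343991203163925186/2213114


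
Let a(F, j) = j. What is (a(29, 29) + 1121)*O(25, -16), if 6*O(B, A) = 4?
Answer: 2300/3 ≈ 766.67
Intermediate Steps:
O(B, A) = ⅔ (O(B, A) = (⅙)*4 = ⅔)
(a(29, 29) + 1121)*O(25, -16) = (29 + 1121)*(⅔) = 1150*(⅔) = 2300/3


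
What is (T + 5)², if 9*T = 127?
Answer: 29584/81 ≈ 365.23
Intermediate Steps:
T = 127/9 (T = (⅑)*127 = 127/9 ≈ 14.111)
(T + 5)² = (127/9 + 5)² = (172/9)² = 29584/81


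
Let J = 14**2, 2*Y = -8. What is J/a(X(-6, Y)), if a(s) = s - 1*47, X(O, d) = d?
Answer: -196/51 ≈ -3.8431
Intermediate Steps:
Y = -4 (Y = (1/2)*(-8) = -4)
J = 196
a(s) = -47 + s (a(s) = s - 47 = -47 + s)
J/a(X(-6, Y)) = 196/(-47 - 4) = 196/(-51) = 196*(-1/51) = -196/51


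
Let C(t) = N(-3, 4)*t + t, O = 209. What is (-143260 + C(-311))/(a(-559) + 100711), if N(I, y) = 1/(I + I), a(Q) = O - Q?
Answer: -861115/608874 ≈ -1.4143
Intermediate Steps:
a(Q) = 209 - Q
N(I, y) = 1/(2*I)
C(t) = 5*t/6 (C(t) = ((1/2)/(-3))*t + t = ((1/2)*(-1/3))*t + t = -t/6 + t = 5*t/6)
(-143260 + C(-311))/(a(-559) + 100711) = (-143260 + (5/6)*(-311))/((209 - 1*(-559)) + 100711) = (-143260 - 1555/6)/((209 + 559) + 100711) = -861115/(6*(768 + 100711)) = -861115/6/101479 = -861115/6*1/101479 = -861115/608874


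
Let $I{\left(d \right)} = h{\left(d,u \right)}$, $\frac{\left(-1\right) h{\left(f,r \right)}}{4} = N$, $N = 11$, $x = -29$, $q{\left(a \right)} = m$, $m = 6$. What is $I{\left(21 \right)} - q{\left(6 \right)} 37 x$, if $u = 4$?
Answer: $6394$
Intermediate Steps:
$q{\left(a \right)} = 6$
$h{\left(f,r \right)} = -44$ ($h{\left(f,r \right)} = \left(-4\right) 11 = -44$)
$I{\left(d \right)} = -44$
$I{\left(21 \right)} - q{\left(6 \right)} 37 x = -44 - 6 \cdot 37 \left(-29\right) = -44 - 222 \left(-29\right) = -44 - -6438 = -44 + 6438 = 6394$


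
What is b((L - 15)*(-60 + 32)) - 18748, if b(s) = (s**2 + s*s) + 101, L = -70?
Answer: 11310153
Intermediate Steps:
b(s) = 101 + 2*s**2 (b(s) = (s**2 + s**2) + 101 = 2*s**2 + 101 = 101 + 2*s**2)
b((L - 15)*(-60 + 32)) - 18748 = (101 + 2*((-70 - 15)*(-60 + 32))**2) - 18748 = (101 + 2*(-85*(-28))**2) - 18748 = (101 + 2*2380**2) - 18748 = (101 + 2*5664400) - 18748 = (101 + 11328800) - 18748 = 11328901 - 18748 = 11310153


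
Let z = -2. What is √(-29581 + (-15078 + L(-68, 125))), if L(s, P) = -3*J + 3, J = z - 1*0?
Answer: 5*I*√1786 ≈ 211.31*I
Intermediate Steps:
J = -2 (J = -2 - 1*0 = -2 + 0 = -2)
L(s, P) = 9 (L(s, P) = -3*(-2) + 3 = 6 + 3 = 9)
√(-29581 + (-15078 + L(-68, 125))) = √(-29581 + (-15078 + 9)) = √(-29581 - 15069) = √(-44650) = 5*I*√1786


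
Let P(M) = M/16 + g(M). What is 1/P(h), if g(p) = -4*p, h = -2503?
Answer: 16/157689 ≈ 0.00010147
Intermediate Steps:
P(M) = -63*M/16 (P(M) = M/16 - 4*M = -63*M/16)
1/P(h) = 1/(-63/16*(-2503)) = 1/(157689/16) = 16/157689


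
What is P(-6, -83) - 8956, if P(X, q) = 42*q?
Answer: -12442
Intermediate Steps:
P(-6, -83) - 8956 = 42*(-83) - 8956 = -3486 - 8956 = -12442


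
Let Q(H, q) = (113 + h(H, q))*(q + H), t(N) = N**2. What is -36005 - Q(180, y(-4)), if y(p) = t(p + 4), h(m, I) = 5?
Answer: -57245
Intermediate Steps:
y(p) = (4 + p)**2 (y(p) = (p + 4)**2 = (4 + p)**2)
Q(H, q) = 118*H + 118*q (Q(H, q) = (113 + 5)*(q + H) = 118*(H + q) = 118*H + 118*q)
-36005 - Q(180, y(-4)) = -36005 - (118*180 + 118*(4 - 4)**2) = -36005 - (21240 + 118*0**2) = -36005 - (21240 + 118*0) = -36005 - (21240 + 0) = -36005 - 1*21240 = -36005 - 21240 = -57245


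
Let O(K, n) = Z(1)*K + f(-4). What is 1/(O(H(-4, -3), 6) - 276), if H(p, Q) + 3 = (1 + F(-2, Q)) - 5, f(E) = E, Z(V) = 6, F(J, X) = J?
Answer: -1/334 ≈ -0.0029940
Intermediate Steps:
H(p, Q) = -9 (H(p, Q) = -3 + ((1 - 2) - 5) = -3 + (-1 - 5) = -3 - 6 = -9)
O(K, n) = -4 + 6*K (O(K, n) = 6*K - 4 = -4 + 6*K)
1/(O(H(-4, -3), 6) - 276) = 1/((-4 + 6*(-9)) - 276) = 1/((-4 - 54) - 276) = 1/(-58 - 276) = 1/(-334) = -1/334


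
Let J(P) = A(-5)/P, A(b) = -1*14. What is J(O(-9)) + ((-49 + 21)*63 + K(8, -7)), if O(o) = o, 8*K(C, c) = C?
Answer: -15853/9 ≈ -1761.4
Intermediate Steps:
A(b) = -14
K(C, c) = C/8
J(P) = -14/P
J(O(-9)) + ((-49 + 21)*63 + K(8, -7)) = -14/(-9) + ((-49 + 21)*63 + (⅛)*8) = -14*(-⅑) + (-28*63 + 1) = 14/9 + (-1764 + 1) = 14/9 - 1763 = -15853/9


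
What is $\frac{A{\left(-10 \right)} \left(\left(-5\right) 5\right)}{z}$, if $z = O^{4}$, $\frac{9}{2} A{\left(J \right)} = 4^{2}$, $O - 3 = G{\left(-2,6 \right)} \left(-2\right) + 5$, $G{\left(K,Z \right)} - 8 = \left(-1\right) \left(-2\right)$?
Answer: $- \frac{25}{5832} \approx -0.0042867$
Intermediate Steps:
$G{\left(K,Z \right)} = 10$ ($G{\left(K,Z \right)} = 8 - -2 = 8 + 2 = 10$)
$O = -12$ ($O = 3 + \left(10 \left(-2\right) + 5\right) = 3 + \left(-20 + 5\right) = 3 - 15 = -12$)
$A{\left(J \right)} = \frac{32}{9}$ ($A{\left(J \right)} = \frac{2 \cdot 4^{2}}{9} = \frac{2}{9} \cdot 16 = \frac{32}{9}$)
$z = 20736$ ($z = \left(-12\right)^{4} = 20736$)
$\frac{A{\left(-10 \right)} \left(\left(-5\right) 5\right)}{z} = \frac{\frac{32}{9} \left(\left(-5\right) 5\right)}{20736} = \frac{32}{9} \left(-25\right) \frac{1}{20736} = \left(- \frac{800}{9}\right) \frac{1}{20736} = - \frac{25}{5832}$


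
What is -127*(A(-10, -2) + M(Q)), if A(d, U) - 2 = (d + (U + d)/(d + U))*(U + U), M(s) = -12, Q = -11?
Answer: -3302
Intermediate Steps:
A(d, U) = 2 + 2*U*(1 + d) (A(d, U) = 2 + (d + (U + d)/(d + U))*(U + U) = 2 + (d + (U + d)/(U + d))*(2*U) = 2 + (d + 1)*(2*U) = 2 + (1 + d)*(2*U) = 2 + 2*U*(1 + d))
-127*(A(-10, -2) + M(Q)) = -127*((2 + 2*(-2) + 2*(-2)*(-10)) - 12) = -127*((2 - 4 + 40) - 12) = -127*(38 - 12) = -127*26 = -3302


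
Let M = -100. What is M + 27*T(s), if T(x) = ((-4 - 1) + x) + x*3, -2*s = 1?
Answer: -289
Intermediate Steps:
s = -½ (s = -½*1 = -½ ≈ -0.50000)
T(x) = -5 + 4*x (T(x) = (-5 + x) + 3*x = -5 + 4*x)
M + 27*T(s) = -100 + 27*(-5 + 4*(-½)) = -100 + 27*(-5 - 2) = -100 + 27*(-7) = -100 - 189 = -289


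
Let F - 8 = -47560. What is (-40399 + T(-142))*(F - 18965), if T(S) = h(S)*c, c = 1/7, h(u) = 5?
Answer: 18810209396/7 ≈ 2.6872e+9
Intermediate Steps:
F = -47552 (F = 8 - 47560 = -47552)
c = ⅐ ≈ 0.14286
T(S) = 5/7 (T(S) = 5*(⅐) = 5/7)
(-40399 + T(-142))*(F - 18965) = (-40399 + 5/7)*(-47552 - 18965) = -282788/7*(-66517) = 18810209396/7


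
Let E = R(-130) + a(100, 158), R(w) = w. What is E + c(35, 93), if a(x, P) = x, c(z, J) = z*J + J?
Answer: 3318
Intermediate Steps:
c(z, J) = J + J*z (c(z, J) = J*z + J = J + J*z)
E = -30 (E = -130 + 100 = -30)
E + c(35, 93) = -30 + 93*(1 + 35) = -30 + 93*36 = -30 + 3348 = 3318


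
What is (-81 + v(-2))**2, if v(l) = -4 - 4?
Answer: 7921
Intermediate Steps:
v(l) = -8
(-81 + v(-2))**2 = (-81 - 8)**2 = (-89)**2 = 7921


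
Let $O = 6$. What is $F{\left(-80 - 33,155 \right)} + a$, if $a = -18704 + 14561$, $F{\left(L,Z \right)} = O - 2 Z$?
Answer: $-4447$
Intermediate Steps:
$F{\left(L,Z \right)} = 6 - 2 Z$
$a = -4143$
$F{\left(-80 - 33,155 \right)} + a = \left(6 - 310\right) - 4143 = -304 - 4143 = -4447$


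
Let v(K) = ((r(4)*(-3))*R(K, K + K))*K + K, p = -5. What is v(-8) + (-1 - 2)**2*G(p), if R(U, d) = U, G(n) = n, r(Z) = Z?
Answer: -821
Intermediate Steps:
v(K) = K - 12*K**2 (v(K) = ((4*(-3))*K)*K + K = (-12*K)*K + K = -12*K**2 + K = K - 12*K**2)
v(-8) + (-1 - 2)**2*G(p) = -8*(1 - 12*(-8)) + (-1 - 2)**2*(-5) = -8*(1 + 96) + (-3)**2*(-5) = -8*97 + 9*(-5) = -776 - 45 = -821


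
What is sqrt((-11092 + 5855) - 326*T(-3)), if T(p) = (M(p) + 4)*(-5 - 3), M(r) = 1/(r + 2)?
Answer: sqrt(2587) ≈ 50.863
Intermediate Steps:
M(r) = 1/(2 + r)
T(p) = -32 - 8/(2 + p) (T(p) = (1/(2 + p) + 4)*(-5 - 3) = (4 + 1/(2 + p))*(-8) = -32 - 8/(2 + p))
sqrt((-11092 + 5855) - 326*T(-3)) = sqrt((-11092 + 5855) - 2608*(-9 - 4*(-3))/(2 - 3)) = sqrt(-5237 - 2608*(-9 + 12)/(-1)) = sqrt(-5237 - 2608*(-1)*3) = sqrt(-5237 - 326*(-24)) = sqrt(-5237 + 7824) = sqrt(2587)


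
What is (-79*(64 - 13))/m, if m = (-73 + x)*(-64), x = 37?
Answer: -1343/768 ≈ -1.7487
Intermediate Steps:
m = 2304 (m = (-73 + 37)*(-64) = -36*(-64) = 2304)
(-79*(64 - 13))/m = -79*(64 - 13)/2304 = -79*51*(1/2304) = -4029*1/2304 = -1343/768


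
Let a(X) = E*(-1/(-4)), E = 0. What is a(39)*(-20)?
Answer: 0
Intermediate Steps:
a(X) = 0 (a(X) = 0*(-1/(-4)) = 0*(-1*(-¼)) = 0*(¼) = 0)
a(39)*(-20) = 0*(-20) = 0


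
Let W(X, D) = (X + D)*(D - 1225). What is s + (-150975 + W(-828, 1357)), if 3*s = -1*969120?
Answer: -404187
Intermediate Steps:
W(X, D) = (-1225 + D)*(D + X) (W(X, D) = (D + X)*(-1225 + D) = (-1225 + D)*(D + X))
s = -323040 (s = (-1*969120)/3 = (1/3)*(-969120) = -323040)
s + (-150975 + W(-828, 1357)) = -323040 + (-150975 + (1357**2 - 1225*1357 - 1225*(-828) + 1357*(-828))) = -323040 + (-150975 + (1841449 - 1662325 + 1014300 - 1123596)) = -323040 + (-150975 + 69828) = -323040 - 81147 = -404187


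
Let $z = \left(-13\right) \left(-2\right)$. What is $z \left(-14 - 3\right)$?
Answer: $-442$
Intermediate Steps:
$z = 26$
$z \left(-14 - 3\right) = 26 \left(-14 - 3\right) = 26 \left(-17\right) = -442$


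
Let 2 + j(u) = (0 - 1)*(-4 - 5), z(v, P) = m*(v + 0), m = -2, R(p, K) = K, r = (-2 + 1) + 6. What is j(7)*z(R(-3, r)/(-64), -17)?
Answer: 35/32 ≈ 1.0938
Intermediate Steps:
r = 5 (r = -1 + 6 = 5)
z(v, P) = -2*v (z(v, P) = -2*(v + 0) = -2*v)
j(u) = 7 (j(u) = -2 + (0 - 1)*(-4 - 5) = -2 - 1*(-9) = -2 + 9 = 7)
j(7)*z(R(-3, r)/(-64), -17) = 7*(-10/(-64)) = 7*(-10*(-1)/64) = 7*(-2*(-5/64)) = 7*(5/32) = 35/32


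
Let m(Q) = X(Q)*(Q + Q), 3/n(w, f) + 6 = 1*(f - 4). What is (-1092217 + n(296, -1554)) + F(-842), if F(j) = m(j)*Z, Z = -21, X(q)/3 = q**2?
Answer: 117635190960641/1564 ≈ 7.5214e+10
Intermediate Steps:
X(q) = 3*q**2
n(w, f) = 3/(-10 + f) (n(w, f) = 3/(-6 + 1*(f - 4)) = 3/(-6 + 1*(-4 + f)) = 3/(-6 + (-4 + f)) = 3/(-10 + f))
m(Q) = 6*Q**3 (m(Q) = (3*Q**2)*(Q + Q) = (3*Q**2)*(2*Q) = 6*Q**3)
F(j) = -126*j**3 (F(j) = (6*j**3)*(-21) = -126*j**3)
(-1092217 + n(296, -1554)) + F(-842) = (-1092217 + 3/(-10 - 1554)) - 126*(-842)**3 = (-1092217 + 3/(-1564)) - 126*(-596947688) = (-1092217 + 3*(-1/1564)) + 75215408688 = (-1092217 - 3/1564) + 75215408688 = -1708227391/1564 + 75215408688 = 117635190960641/1564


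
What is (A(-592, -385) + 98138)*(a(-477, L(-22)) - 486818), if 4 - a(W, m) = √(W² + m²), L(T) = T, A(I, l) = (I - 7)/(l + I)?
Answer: -46676420029950/977 - 95881425*√228013/977 ≈ -4.7822e+10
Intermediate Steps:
A(I, l) = (-7 + I)/(I + l)
a(W, m) = 4 - √(W² + m²)
(A(-592, -385) + 98138)*(a(-477, L(-22)) - 486818) = ((-7 - 592)/(-592 - 385) + 98138)*((4 - √((-477)² + (-22)²)) - 486818) = (-599/(-977) + 98138)*((4 - √(227529 + 484)) - 486818) = (-1/977*(-599) + 98138)*((4 - √228013) - 486818) = (599/977 + 98138)*(-486814 - √228013) = 95881425*(-486814 - √228013)/977 = -46676420029950/977 - 95881425*√228013/977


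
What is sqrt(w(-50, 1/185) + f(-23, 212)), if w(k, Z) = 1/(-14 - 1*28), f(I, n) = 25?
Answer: sqrt(44058)/42 ≈ 4.9976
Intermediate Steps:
w(k, Z) = -1/42 (w(k, Z) = 1/(-14 - 28) = 1/(-42) = -1/42)
sqrt(w(-50, 1/185) + f(-23, 212)) = sqrt(-1/42 + 25) = sqrt(1049/42) = sqrt(44058)/42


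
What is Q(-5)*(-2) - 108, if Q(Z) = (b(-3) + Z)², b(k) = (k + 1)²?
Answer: -110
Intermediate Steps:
b(k) = (1 + k)²
Q(Z) = (4 + Z)² (Q(Z) = ((1 - 3)² + Z)² = ((-2)² + Z)² = (4 + Z)²)
Q(-5)*(-2) - 108 = (4 - 5)²*(-2) - 108 = (-1)²*(-2) - 108 = 1*(-2) - 108 = -2 - 108 = -110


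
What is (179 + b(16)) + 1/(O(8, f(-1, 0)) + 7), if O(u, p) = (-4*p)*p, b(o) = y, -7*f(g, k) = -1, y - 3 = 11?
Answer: 65476/339 ≈ 193.14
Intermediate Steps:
y = 14 (y = 3 + 11 = 14)
f(g, k) = ⅐ (f(g, k) = -⅐*(-1) = ⅐)
b(o) = 14
O(u, p) = -4*p²
(179 + b(16)) + 1/(O(8, f(-1, 0)) + 7) = (179 + 14) + 1/(-4*(⅐)² + 7) = 193 + 1/(-4*1/49 + 7) = 193 + 1/(-4/49 + 7) = 193 + 1/(339/49) = 193 + 49/339 = 65476/339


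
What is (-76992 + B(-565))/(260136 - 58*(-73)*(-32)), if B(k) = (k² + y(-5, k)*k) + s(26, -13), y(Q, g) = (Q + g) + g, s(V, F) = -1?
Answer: 883507/124648 ≈ 7.0880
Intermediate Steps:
y(Q, g) = Q + 2*g
B(k) = -1 + k² + k*(-5 + 2*k) (B(k) = (k² + (-5 + 2*k)*k) - 1 = (k² + k*(-5 + 2*k)) - 1 = -1 + k² + k*(-5 + 2*k))
(-76992 + B(-565))/(260136 - 58*(-73)*(-32)) = (-76992 + (-1 - 5*(-565) + 3*(-565)²))/(260136 - 58*(-73)*(-32)) = (-76992 + (-1 + 2825 + 3*319225))/(260136 + 4234*(-32)) = (-76992 + (-1 + 2825 + 957675))/(260136 - 135488) = (-76992 + 960499)/124648 = 883507*(1/124648) = 883507/124648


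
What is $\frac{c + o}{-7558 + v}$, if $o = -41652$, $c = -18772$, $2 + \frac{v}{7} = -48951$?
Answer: $\frac{60424}{350229} \approx 0.17253$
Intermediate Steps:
$v = -342671$ ($v = -14 + 7 \left(-48951\right) = -14 - 342657 = -342671$)
$\frac{c + o}{-7558 + v} = \frac{-18772 - 41652}{-7558 - 342671} = - \frac{60424}{-350229} = \left(-60424\right) \left(- \frac{1}{350229}\right) = \frac{60424}{350229}$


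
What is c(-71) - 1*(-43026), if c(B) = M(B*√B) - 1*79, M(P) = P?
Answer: 42947 - 71*I*√71 ≈ 42947.0 - 598.26*I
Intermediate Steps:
c(B) = -79 + B^(3/2) (c(B) = B*√B - 1*79 = B^(3/2) - 79 = -79 + B^(3/2))
c(-71) - 1*(-43026) = (-79 + (-71)^(3/2)) - 1*(-43026) = (-79 - 71*I*√71) + 43026 = 42947 - 71*I*√71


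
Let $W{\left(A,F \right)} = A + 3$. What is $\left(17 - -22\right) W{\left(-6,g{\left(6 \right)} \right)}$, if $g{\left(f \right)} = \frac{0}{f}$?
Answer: $-117$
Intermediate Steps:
$g{\left(f \right)} = 0$
$W{\left(A,F \right)} = 3 + A$
$\left(17 - -22\right) W{\left(-6,g{\left(6 \right)} \right)} = \left(17 - -22\right) \left(3 - 6\right) = \left(17 + 22\right) \left(-3\right) = 39 \left(-3\right) = -117$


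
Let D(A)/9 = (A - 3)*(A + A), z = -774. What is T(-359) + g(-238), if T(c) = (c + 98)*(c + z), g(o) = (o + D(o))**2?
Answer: 1065449522149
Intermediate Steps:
D(A) = 18*A*(-3 + A) (D(A) = 9*((A - 3)*(A + A)) = 9*((-3 + A)*(2*A)) = 9*(2*A*(-3 + A)) = 18*A*(-3 + A))
g(o) = (o + 18*o*(-3 + o))**2
T(c) = (-774 + c)*(98 + c) (T(c) = (c + 98)*(c - 774) = (98 + c)*(-774 + c) = (-774 + c)*(98 + c))
T(-359) + g(-238) = (-75852 + (-359)**2 - 676*(-359)) + (-238)**2*(-53 + 18*(-238))**2 = (-75852 + 128881 + 242684) + 56644*(-53 - 4284)**2 = 295713 + 56644*(-4337)**2 = 295713 + 56644*18809569 = 295713 + 1065449226436 = 1065449522149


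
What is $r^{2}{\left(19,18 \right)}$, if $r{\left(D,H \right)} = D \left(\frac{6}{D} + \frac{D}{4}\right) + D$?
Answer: $\frac{212521}{16} \approx 13283.0$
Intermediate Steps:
$r{\left(D,H \right)} = D + D \left(\frac{6}{D} + \frac{D}{4}\right)$ ($r{\left(D,H \right)} = D \left(\frac{6}{D} + D \frac{1}{4}\right) + D = D \left(\frac{6}{D} + \frac{D}{4}\right) + D = D + D \left(\frac{6}{D} + \frac{D}{4}\right)$)
$r^{2}{\left(19,18 \right)} = \left(6 + 19 + \frac{19^{2}}{4}\right)^{2} = \left(6 + 19 + \frac{1}{4} \cdot 361\right)^{2} = \left(6 + 19 + \frac{361}{4}\right)^{2} = \left(\frac{461}{4}\right)^{2} = \frac{212521}{16}$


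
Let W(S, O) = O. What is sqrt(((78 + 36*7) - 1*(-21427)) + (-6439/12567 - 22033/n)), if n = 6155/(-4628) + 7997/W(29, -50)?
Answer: 4*sqrt(75235759052583322677099615)/234486811011 ≈ 147.96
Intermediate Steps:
n = -18658933/115700 (n = 6155/(-4628) + 7997/(-50) = 6155*(-1/4628) + 7997*(-1/50) = -6155/4628 - 7997/50 = -18658933/115700 ≈ -161.27)
sqrt(((78 + 36*7) - 1*(-21427)) + (-6439/12567 - 22033/n)) = sqrt(((78 + 36*7) - 1*(-21427)) + (-6439/12567 - 22033/(-18658933/115700))) = sqrt(((78 + 252) + 21427) + (-6439*1/12567 - 22033*(-115700/18658933))) = sqrt((330 + 21427) + (-6439/12567 + 2549218100/18658933)) = sqrt(21757 + 31915878993113/234486811011) = sqrt(5133645426159440/234486811011) = 4*sqrt(75235759052583322677099615)/234486811011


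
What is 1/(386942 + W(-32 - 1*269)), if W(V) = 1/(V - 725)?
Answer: 1026/397002491 ≈ 2.5844e-6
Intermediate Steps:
W(V) = 1/(-725 + V)
1/(386942 + W(-32 - 1*269)) = 1/(386942 + 1/(-725 + (-32 - 1*269))) = 1/(386942 + 1/(-725 + (-32 - 269))) = 1/(386942 + 1/(-725 - 301)) = 1/(386942 + 1/(-1026)) = 1/(386942 - 1/1026) = 1/(397002491/1026) = 1026/397002491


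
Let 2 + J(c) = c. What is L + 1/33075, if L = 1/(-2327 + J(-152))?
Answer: -10198/27353025 ≈ -0.00037283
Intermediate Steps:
J(c) = -2 + c
L = -1/2481 (L = 1/(-2327 + (-2 - 152)) = 1/(-2327 - 154) = 1/(-2481) = -1/2481 ≈ -0.00040306)
L + 1/33075 = -1/2481 + 1/33075 = -10198/27353025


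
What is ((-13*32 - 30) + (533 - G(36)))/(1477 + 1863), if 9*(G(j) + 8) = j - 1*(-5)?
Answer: 407/15030 ≈ 0.027079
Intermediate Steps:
G(j) = -67/9 + j/9 (G(j) = -8 + (j - 1*(-5))/9 = -8 + (j + 5)/9 = -8 + (5 + j)/9 = -8 + (5/9 + j/9) = -67/9 + j/9)
((-13*32 - 30) + (533 - G(36)))/(1477 + 1863) = ((-13*32 - 30) + (533 - (-67/9 + (⅑)*36)))/(1477 + 1863) = ((-416 - 30) + (533 - (-67/9 + 4)))/3340 = (-446 + (533 - 1*(-31/9)))*(1/3340) = (-446 + (533 + 31/9))*(1/3340) = (-446 + 4828/9)*(1/3340) = (814/9)*(1/3340) = 407/15030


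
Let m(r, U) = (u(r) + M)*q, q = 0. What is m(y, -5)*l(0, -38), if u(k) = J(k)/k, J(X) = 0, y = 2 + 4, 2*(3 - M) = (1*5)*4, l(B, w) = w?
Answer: 0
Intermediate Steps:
M = -7 (M = 3 - 1*5*4/2 = 3 - 5*4/2 = 3 - ½*20 = 3 - 10 = -7)
y = 6
u(k) = 0 (u(k) = 0/k = 0)
m(r, U) = 0 (m(r, U) = (0 - 7)*0 = -7*0 = 0)
m(y, -5)*l(0, -38) = 0*(-38) = 0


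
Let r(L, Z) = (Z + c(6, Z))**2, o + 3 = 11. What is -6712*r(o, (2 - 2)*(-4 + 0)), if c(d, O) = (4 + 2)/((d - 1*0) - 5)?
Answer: -241632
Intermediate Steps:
c(d, O) = 6/(-5 + d) (c(d, O) = 6/((d + 0) - 5) = 6/(d - 5) = 6/(-5 + d))
o = 8 (o = -3 + 11 = 8)
r(L, Z) = (6 + Z)**2 (r(L, Z) = (Z + 6/(-5 + 6))**2 = (Z + 6/1)**2 = (Z + 6*1)**2 = (Z + 6)**2 = (6 + Z)**2)
-6712*r(o, (2 - 2)*(-4 + 0)) = -6712*(6 + (2 - 2)*(-4 + 0))**2 = -6712*(6 + 0*(-4))**2 = -6712*(6 + 0)**2 = -6712*6**2 = -6712*36 = -241632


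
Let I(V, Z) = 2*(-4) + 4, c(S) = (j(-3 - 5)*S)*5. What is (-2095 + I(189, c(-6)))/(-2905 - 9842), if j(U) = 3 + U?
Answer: 2099/12747 ≈ 0.16467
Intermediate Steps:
c(S) = -25*S (c(S) = ((3 + (-3 - 5))*S)*5 = ((3 - 8)*S)*5 = -5*S*5 = -25*S)
I(V, Z) = -4 (I(V, Z) = -8 + 4 = -4)
(-2095 + I(189, c(-6)))/(-2905 - 9842) = (-2095 - 4)/(-2905 - 9842) = -2099/(-12747) = -2099*(-1/12747) = 2099/12747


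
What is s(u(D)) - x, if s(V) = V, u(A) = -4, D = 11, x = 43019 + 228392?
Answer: -271415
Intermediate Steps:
x = 271411
s(u(D)) - x = -4 - 1*271411 = -4 - 271411 = -271415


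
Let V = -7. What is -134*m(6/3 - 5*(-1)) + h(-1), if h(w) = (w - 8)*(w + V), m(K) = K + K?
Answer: -1804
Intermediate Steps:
m(K) = 2*K
h(w) = (-8 + w)*(-7 + w) (h(w) = (w - 8)*(w - 7) = (-8 + w)*(-7 + w))
-134*m(6/3 - 5*(-1)) + h(-1) = -268*(6/3 - 5*(-1)) + (56 + (-1)² - 15*(-1)) = -268*(6*(⅓) + 5) + (56 + 1 + 15) = -268*(2 + 5) + 72 = -268*7 + 72 = -134*14 + 72 = -1876 + 72 = -1804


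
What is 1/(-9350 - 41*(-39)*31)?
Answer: 1/40219 ≈ 2.4864e-5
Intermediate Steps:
1/(-9350 - 41*(-39)*31) = 1/(-9350 + 1599*31) = 1/(-9350 + 49569) = 1/40219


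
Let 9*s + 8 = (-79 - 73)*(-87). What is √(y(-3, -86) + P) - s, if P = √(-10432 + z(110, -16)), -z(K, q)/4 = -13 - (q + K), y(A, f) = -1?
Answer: -13216/9 + √(-1 + 2*I*√2501) ≈ -1461.4 + 7.1072*I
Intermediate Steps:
s = 13216/9 (s = -8/9 + ((-79 - 73)*(-87))/9 = -8/9 + (-152*(-87))/9 = -8/9 + (⅑)*13224 = -8/9 + 4408/3 = 13216/9 ≈ 1468.4)
z(K, q) = 52 + 4*K + 4*q (z(K, q) = -4*(-13 - (q + K)) = -4*(-13 - (K + q)) = -4*(-13 + (-K - q)) = -4*(-13 - K - q) = 52 + 4*K + 4*q)
P = 2*I*√2501 (P = √(-10432 + (52 + 4*110 + 4*(-16))) = √(-10432 + (52 + 440 - 64)) = √(-10432 + 428) = √(-10004) = 2*I*√2501 ≈ 100.02*I)
√(y(-3, -86) + P) - s = √(-1 + 2*I*√2501) - 1*13216/9 = √(-1 + 2*I*√2501) - 13216/9 = -13216/9 + √(-1 + 2*I*√2501)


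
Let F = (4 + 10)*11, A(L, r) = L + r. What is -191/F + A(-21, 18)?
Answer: -653/154 ≈ -4.2403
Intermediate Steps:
F = 154 (F = 14*11 = 154)
-191/F + A(-21, 18) = -191/154 + (-21 + 18) = -191*1/154 - 3 = -191/154 - 3 = -653/154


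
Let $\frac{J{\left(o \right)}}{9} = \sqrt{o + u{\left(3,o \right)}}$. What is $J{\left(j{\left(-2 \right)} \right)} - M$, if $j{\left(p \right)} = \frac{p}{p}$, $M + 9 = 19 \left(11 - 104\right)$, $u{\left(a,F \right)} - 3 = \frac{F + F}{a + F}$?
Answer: $1776 + \frac{27 \sqrt{2}}{2} \approx 1795.1$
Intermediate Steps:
$u{\left(a,F \right)} = 3 + \frac{2 F}{F + a}$ ($u{\left(a,F \right)} = 3 + \frac{F + F}{a + F} = 3 + \frac{2 F}{F + a}$)
$M = -1776$ ($M = -9 + 19 \left(11 - 104\right) = -9 + 19 \left(-93\right) = -9 - 1767 = -1776$)
$j{\left(p \right)} = 1$
$J{\left(o \right)} = 9 \sqrt{o + \frac{9 + 5 o}{3 + o}}$ ($J{\left(o \right)} = 9 \sqrt{o + \frac{3 \cdot 3 + 5 o}{o + 3}} = 9 \sqrt{o + \frac{9 + 5 o}{3 + o}}$)
$J{\left(j{\left(-2 \right)} \right)} - M = 9 \sqrt{\frac{9 + 1^{2} + 8 \cdot 1}{3 + 1}} - -1776 = 9 \sqrt{\frac{9 + 1 + 8}{4}} + 1776 = 9 \sqrt{\frac{1}{4} \cdot 18} + 1776 = 9 \sqrt{\frac{9}{2}} + 1776 = 9 \frac{3 \sqrt{2}}{2} + 1776 = \frac{27 \sqrt{2}}{2} + 1776 = 1776 + \frac{27 \sqrt{2}}{2}$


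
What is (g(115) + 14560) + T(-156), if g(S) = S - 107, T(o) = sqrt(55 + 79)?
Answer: 14568 + sqrt(134) ≈ 14580.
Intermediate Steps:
T(o) = sqrt(134)
g(S) = -107 + S
(g(115) + 14560) + T(-156) = ((-107 + 115) + 14560) + sqrt(134) = (8 + 14560) + sqrt(134) = 14568 + sqrt(134)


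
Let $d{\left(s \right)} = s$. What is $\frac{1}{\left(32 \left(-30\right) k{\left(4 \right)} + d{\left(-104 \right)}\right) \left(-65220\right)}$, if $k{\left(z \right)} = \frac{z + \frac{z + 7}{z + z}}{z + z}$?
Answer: $\frac{1}{48849780} \approx 2.0471 \cdot 10^{-8}$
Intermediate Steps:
$k{\left(z \right)} = \frac{z + \frac{7 + z}{2 z}}{2 z}$
$\frac{1}{\left(32 \left(-30\right) k{\left(4 \right)} + d{\left(-104 \right)}\right) \left(-65220\right)} = \frac{1}{\left(32 \left(-30\right) \frac{7 + 4 + 2 \cdot 4^{2}}{4 \cdot 16} - 104\right) \left(-65220\right)} = \frac{1}{- 960 \cdot \frac{1}{4} \cdot \frac{1}{16} \left(7 + 4 + 2 \cdot 16\right) - 104} \left(- \frac{1}{65220}\right) = \frac{1}{- 960 \cdot \frac{1}{4} \cdot \frac{1}{16} \left(7 + 4 + 32\right) - 104} \left(- \frac{1}{65220}\right) = \frac{1}{- 960 \cdot \frac{1}{4} \cdot \frac{1}{16} \cdot 43 - 104} \left(- \frac{1}{65220}\right) = \frac{1}{\left(-960\right) \frac{43}{64} - 104} \left(- \frac{1}{65220}\right) = \frac{1}{-645 - 104} \left(- \frac{1}{65220}\right) = \frac{1}{-749} \left(- \frac{1}{65220}\right) = \left(- \frac{1}{749}\right) \left(- \frac{1}{65220}\right) = \frac{1}{48849780}$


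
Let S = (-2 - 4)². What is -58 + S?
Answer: -22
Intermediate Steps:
S = 36 (S = (-6)² = 36)
-58 + S = -58 + 36 = -22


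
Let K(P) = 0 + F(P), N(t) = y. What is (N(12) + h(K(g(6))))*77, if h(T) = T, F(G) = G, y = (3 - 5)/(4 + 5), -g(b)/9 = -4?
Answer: 24794/9 ≈ 2754.9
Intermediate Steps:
g(b) = 36 (g(b) = -9*(-4) = 36)
y = -2/9 ≈ -0.22222
N(t) = -2/9
K(P) = P (K(P) = 0 + P = P)
(N(12) + h(K(g(6))))*77 = (-2/9 + 36)*77 = (322/9)*77 = 24794/9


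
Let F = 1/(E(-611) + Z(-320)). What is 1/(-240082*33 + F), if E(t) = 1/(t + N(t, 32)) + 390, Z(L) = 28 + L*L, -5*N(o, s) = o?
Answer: -251287187/1990874504165578 ≈ -1.2622e-7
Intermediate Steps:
N(o, s) = -o/5
Z(L) = 28 + L²
E(t) = 390 + 5/(4*t) (E(t) = 1/(t - t/5) + 390 = 1/(4*t/5) + 390 = 5/(4*t) + 390 = 390 + 5/(4*t))
F = 2444/251287187 (F = 1/((390 + (5/4)/(-611)) + (28 + (-320)²)) = 1/((390 + (5/4)*(-1/611)) + (28 + 102400)) = 1/((390 - 5/2444) + 102428) = 1/(953155/2444 + 102428) = 1/(251287187/2444) = 2444/251287187 ≈ 9.7259e-6)
1/(-240082*33 + F) = 1/(-240082*33 + 2444/251287187) = 1/(-7922706 + 2444/251287187) = 1/(-1990874504165578/251287187) = -251287187/1990874504165578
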